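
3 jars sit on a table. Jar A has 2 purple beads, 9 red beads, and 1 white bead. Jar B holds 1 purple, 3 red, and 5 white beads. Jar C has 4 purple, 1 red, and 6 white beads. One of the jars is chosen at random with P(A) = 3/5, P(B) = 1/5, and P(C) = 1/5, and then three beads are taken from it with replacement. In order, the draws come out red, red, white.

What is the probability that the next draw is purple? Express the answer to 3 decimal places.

Compute the likelihood of the observed sequence for each case: P(data | jar A) = (9/12)(9/12)(1/12) = 0.046875; P(data | jar B) = (3/9)(3/9)(5/9) = 0.061728; P(data | jar C) = (1/11)(1/11)(6/11) = 0.0045079.
Multiplying each by its prior: 3/5 · 0.046875 = 0.028125, 1/5 · 0.061728 = 0.012346, 1/5 · 0.0045079 = 0.00090158; these sum to 0.041372.
Dividing through by the total gives posterior P(jar A | data) = 0.6798, P(jar B | data) = 0.2984, P(jar C | data) = 0.021792.
So P(purple next | data) = Σ P(purple next | H) P(H | data) = (1/6)(0.6798) + (1/9)(0.2984) + (4/11)(0.021792) = 0.15438.

0.154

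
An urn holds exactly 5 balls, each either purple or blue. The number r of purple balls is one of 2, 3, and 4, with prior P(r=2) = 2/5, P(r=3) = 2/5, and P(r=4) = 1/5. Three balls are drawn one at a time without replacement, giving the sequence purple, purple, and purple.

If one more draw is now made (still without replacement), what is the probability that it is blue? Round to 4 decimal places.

The likelihood of the observed sequence under each hypothesis: P(data | r = 2) = (2/5)(1/4)(0/3) = 0; P(data | r = 3) = (3/5)(2/4)(1/3) = 1/10; P(data | r = 4) = (4/5)(3/4)(2/3) = 2/5.
Weighting by the prior gives 2/5 · 0 = 0, 2/5 · 1/10 = 1/25, 1/5 · 2/5 = 2/25; with total 3/25.
The posterior is then P(r = 2 | data) = 0, P(r = 3 | data) = 1/3, P(r = 4 | data) = 2/3.
Averaging over the posterior, P(blue next | data) = (1)(1/3) + (1/2)(2/3) = 2/3.

0.6667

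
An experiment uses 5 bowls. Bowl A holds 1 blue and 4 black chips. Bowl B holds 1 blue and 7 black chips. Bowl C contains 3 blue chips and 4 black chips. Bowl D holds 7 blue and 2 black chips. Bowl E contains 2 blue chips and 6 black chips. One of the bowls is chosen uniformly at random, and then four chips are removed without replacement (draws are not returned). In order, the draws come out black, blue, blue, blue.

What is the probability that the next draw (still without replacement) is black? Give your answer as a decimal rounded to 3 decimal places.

The likelihood of the observed sequence under each hypothesis: P(data | bowl A) = (4/5)(1/4)(0/3) = 0; P(data | bowl B) = (7/8)(1/7)(0/6) = 0; P(data | bowl C) = (4/7)(3/6)(2/5)(1/4) = 0.028571; P(data | bowl D) = (2/9)(7/8)(6/7)(5/6) = 0.13889; P(data | bowl E) = (6/8)(2/7)(1/6)(0/5) = 0.
Weighting by the prior gives 1/5 · 0 = 0, 1/5 · 0 = 0, 1/5 · 0.028571 = 0.0057143, 1/5 · 0.13889 = 0.027778, 1/5 · 0 = 0; these sum to 0.033492.
Dividing through by the total gives posterior P(bowl A | data) = 0, P(bowl B | data) = 0, P(bowl C | data) = 0.17062, P(bowl D | data) = 0.82938, P(bowl E | data) = 0.
So P(black next | data) = Σ P(black next | H) P(H | data) = (1)(0.17062) + (1/5)(0.82938) = 0.33649.

0.336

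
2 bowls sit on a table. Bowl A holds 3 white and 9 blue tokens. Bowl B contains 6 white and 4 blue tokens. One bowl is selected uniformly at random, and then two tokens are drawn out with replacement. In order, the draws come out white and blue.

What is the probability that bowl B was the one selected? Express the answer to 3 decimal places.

0.561

The likelihood of the observed sequence under each hypothesis: P(data | bowl A) = (3/12)(9/12) = 3/16; P(data | bowl B) = (6/10)(4/10) = 6/25.
Weighting by the prior gives 1/2 · 3/16 = 3/32, 1/2 · 6/25 = 3/25; with total 171/800.
By Bayes' rule, P(bowl B | data) = (3/25) / (171/800) = 32/57.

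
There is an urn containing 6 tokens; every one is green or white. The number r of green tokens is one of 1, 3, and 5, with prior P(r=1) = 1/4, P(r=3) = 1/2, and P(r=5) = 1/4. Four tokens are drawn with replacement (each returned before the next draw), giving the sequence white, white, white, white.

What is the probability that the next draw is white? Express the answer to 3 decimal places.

0.764

The likelihood of the observed sequence under each hypothesis: P(data | r = 1) = (5/6)(5/6)(5/6)(5/6) = 0.48225; P(data | r = 3) = (3/6)(3/6)(3/6)(3/6) = 0.0625; P(data | r = 5) = (1/6)(1/6)(1/6)(1/6) = 0.0007716.
Weighting by the prior gives 1/4 · 0.48225 = 0.12056, 1/2 · 0.0625 = 0.03125, 1/4 · 0.0007716 = 0.0001929; summing to 0.15201.
Dividing through by the total gives posterior P(r = 1 | data) = 0.79315, P(r = 3 | data) = 0.20558, P(r = 5 | data) = 0.001269.
The predictive probability is P(white next | data) = (5/6)(0.79315) + (1/2)(0.20558) + (1/6)(0.001269) = 0.76396.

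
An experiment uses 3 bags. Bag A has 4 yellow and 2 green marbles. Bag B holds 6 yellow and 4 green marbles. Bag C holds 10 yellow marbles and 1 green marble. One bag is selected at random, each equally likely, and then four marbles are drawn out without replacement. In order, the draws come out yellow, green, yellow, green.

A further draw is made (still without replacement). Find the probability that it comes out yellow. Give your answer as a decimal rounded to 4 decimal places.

0.8276

Under each hypothesis, the probability of the observed sequence is: P(data | bag A) = (4/6)(2/5)(3/4)(1/3) = 1/15; P(data | bag B) = (6/10)(4/9)(5/8)(3/7) = 1/14; P(data | bag C) = (10/11)(1/10)(9/9)(0/8) = 0.
The prior-weighted likelihoods are 1/3 · 1/15 = 1/45, 1/3 · 1/14 = 1/42, 1/3 · 0 = 0; these sum to 29/630.
Normalising, the posterior is P(bag A | data) = 14/29, P(bag B | data) = 15/29, P(bag C | data) = 0.
Averaging over the posterior, P(yellow next | data) = (1)(14/29) + (2/3)(15/29) = 24/29.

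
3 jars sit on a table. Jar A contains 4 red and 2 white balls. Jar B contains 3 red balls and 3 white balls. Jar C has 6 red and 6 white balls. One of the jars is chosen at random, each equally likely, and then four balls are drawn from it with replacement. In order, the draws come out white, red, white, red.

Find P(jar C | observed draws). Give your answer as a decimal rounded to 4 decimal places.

For each hypothesis, P(data | H) works out to: P(data | jar A) = (2/6)(4/6)(2/6)(4/6) = 0.049383; P(data | jar B) = (3/6)(3/6)(3/6)(3/6) = 0.0625; P(data | jar C) = (6/12)(6/12)(6/12)(6/12) = 0.0625.
The prior-weighted likelihoods are 1/3 · 0.049383 = 0.016461, 1/3 · 0.0625 = 0.020833, 1/3 · 0.0625 = 0.020833; with total 0.058128.
By Bayes' rule, P(jar C | data) = (0.020833) / (0.058128) = 0.35841.

0.3584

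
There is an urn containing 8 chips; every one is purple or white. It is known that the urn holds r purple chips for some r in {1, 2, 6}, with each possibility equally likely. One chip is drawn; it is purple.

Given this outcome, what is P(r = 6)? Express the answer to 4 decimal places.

Compute the likelihood of this draw for each case: P(data | r = 1) = (1/8) = 1/8; P(data | r = 2) = (2/8) = 1/4; P(data | r = 6) = (6/8) = 3/4.
Weighting by the prior gives 1/3 · 1/8 = 1/24, 1/3 · 1/4 = 1/12, 1/3 · 3/4 = 1/4; with total 3/8.
Hence P(r = 6 | data) = (1/4) / (3/8) = 2/3.

0.6667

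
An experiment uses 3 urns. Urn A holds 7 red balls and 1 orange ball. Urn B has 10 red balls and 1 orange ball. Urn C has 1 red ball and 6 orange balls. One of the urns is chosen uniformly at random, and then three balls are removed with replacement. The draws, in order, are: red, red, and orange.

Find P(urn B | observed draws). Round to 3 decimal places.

0.399

The likelihood of the observed sequence under each hypothesis: P(data | urn A) = (7/8)(7/8)(1/8) = 0.095703; P(data | urn B) = (10/11)(10/11)(1/11) = 0.075131; P(data | urn C) = (1/7)(1/7)(6/7) = 0.017493.
Weighting by the prior gives 1/3 · 0.095703 = 0.031901, 1/3 · 0.075131 = 0.025044, 1/3 · 0.017493 = 0.0058309; with total 0.062776.
Therefore the posterior P(urn B | data) = (0.025044) / (0.062776) = 0.39894.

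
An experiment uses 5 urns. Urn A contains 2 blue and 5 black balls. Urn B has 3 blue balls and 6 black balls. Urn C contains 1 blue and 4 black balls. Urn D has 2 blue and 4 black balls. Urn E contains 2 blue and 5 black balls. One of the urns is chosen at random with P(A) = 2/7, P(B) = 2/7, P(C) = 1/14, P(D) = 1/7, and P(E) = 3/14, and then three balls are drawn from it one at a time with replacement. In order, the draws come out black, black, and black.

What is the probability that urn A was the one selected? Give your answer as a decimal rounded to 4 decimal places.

0.3011

Under each hypothesis, the probability of the observed sequence is: P(data | urn A) = (5/7)(5/7)(5/7) = 0.36443; P(data | urn B) = (6/9)(6/9)(6/9) = 0.2963; P(data | urn C) = (4/5)(4/5)(4/5) = 0.512; P(data | urn D) = (4/6)(4/6)(4/6) = 0.2963; P(data | urn E) = (5/7)(5/7)(5/7) = 0.36443.
Multiplying each by its prior: 2/7 · 0.36443 = 0.10412, 2/7 · 0.2963 = 0.084656, 1/14 · 0.512 = 0.036571, 1/7 · 0.2963 = 0.042328, 3/14 · 0.36443 = 0.078092; summing to 0.34577.
Therefore the posterior P(urn A | data) = (0.10412) / (0.34577) = 0.30113.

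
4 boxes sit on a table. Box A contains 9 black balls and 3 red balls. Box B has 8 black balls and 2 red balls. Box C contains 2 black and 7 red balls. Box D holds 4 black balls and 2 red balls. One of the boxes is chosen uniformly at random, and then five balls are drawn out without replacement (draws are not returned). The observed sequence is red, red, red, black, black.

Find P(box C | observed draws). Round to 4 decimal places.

Under each hypothesis, the probability of the observed sequence is: P(data | box A) = (3/12)(2/11)(1/10)(9/9)(8/8) = 1/220; P(data | box B) = (2/10)(1/9)(0/8) = 0; P(data | box C) = (7/9)(6/8)(5/7)(2/6)(1/5) = 1/36; P(data | box D) = (2/6)(1/5)(0/4) = 0.
Weighting by the prior gives 1/4 · 1/220 = 1/880, 1/4 · 0 = 0, 1/4 · 1/36 = 1/144, 1/4 · 0 = 0; summing to 4/495.
Hence P(box C | data) = (1/144) / (4/495) = 55/64.

0.8594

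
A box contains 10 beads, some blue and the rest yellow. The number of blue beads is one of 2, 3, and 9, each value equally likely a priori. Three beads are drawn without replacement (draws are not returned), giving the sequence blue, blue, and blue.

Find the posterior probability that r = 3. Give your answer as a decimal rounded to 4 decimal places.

Under each hypothesis, the probability of the observed sequence is: P(data | r = 2) = (2/10)(1/9)(0/8) = 0; P(data | r = 3) = (3/10)(2/9)(1/8) = 1/120; P(data | r = 9) = (9/10)(8/9)(7/8) = 7/10.
Weighting by the prior gives 1/3 · 0 = 0, 1/3 · 1/120 = 1/360, 1/3 · 7/10 = 7/30; these sum to 17/72.
Therefore the posterior P(r = 3 | data) = (1/360) / (17/72) = 1/85.

0.0118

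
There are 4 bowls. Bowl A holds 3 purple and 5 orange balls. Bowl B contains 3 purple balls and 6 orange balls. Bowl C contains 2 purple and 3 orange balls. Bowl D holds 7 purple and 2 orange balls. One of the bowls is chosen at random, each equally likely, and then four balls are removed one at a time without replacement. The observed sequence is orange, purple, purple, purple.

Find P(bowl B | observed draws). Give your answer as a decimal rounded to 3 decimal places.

0.071

Compute the likelihood of the observed sequence for each case: P(data | bowl A) = (5/8)(3/7)(2/6)(1/5) = 0.017857; P(data | bowl B) = (6/9)(3/8)(2/7)(1/6) = 0.011905; P(data | bowl C) = (3/5)(2/4)(1/3)(0/2) = 0; P(data | bowl D) = (2/9)(7/8)(6/7)(5/6) = 0.13889.
The prior-weighted likelihoods are 1/4 · 0.017857 = 0.0044643, 1/4 · 0.011905 = 0.0029762, 1/4 · 0 = 0, 1/4 · 0.13889 = 0.034722; these sum to 0.042163.
Hence P(bowl B | data) = (0.0029762) / (0.042163) = 0.070588.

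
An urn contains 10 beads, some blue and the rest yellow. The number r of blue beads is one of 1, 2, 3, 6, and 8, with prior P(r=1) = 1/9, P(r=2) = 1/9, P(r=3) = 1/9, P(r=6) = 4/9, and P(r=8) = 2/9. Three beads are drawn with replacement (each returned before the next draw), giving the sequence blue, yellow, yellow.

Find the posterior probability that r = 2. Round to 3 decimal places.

0.159

Compute the likelihood of the observed sequence for each case: P(data | r = 1) = (1/10)(9/10)(9/10) = 0.081; P(data | r = 2) = (2/10)(8/10)(8/10) = 0.128; P(data | r = 3) = (3/10)(7/10)(7/10) = 0.147; P(data | r = 6) = (6/10)(4/10)(4/10) = 0.096; P(data | r = 8) = (8/10)(2/10)(2/10) = 0.032.
Weighting by the prior gives 1/9 · 0.081 = 0.009, 1/9 · 0.128 = 0.014222, 1/9 · 0.147 = 0.016333, 4/9 · 0.096 = 0.042667, 2/9 · 0.032 = 0.0071111; summing to 0.089333.
Hence P(r = 2 | data) = (0.014222) / (0.089333) = 0.1592.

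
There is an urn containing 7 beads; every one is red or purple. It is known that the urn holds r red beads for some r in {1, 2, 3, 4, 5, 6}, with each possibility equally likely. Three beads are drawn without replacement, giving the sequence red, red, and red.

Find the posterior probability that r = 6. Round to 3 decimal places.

Compute the likelihood of the observed sequence for each case: P(data | r = 1) = (1/7)(0/6) = 0; P(data | r = 2) = (2/7)(1/6)(0/5) = 0; P(data | r = 3) = (3/7)(2/6)(1/5) = 1/35; P(data | r = 4) = (4/7)(3/6)(2/5) = 4/35; P(data | r = 5) = (5/7)(4/6)(3/5) = 2/7; P(data | r = 6) = (6/7)(5/6)(4/5) = 4/7.
Multiplying each by its prior: 1/6 · 0 = 0, 1/6 · 0 = 0, 1/6 · 1/35 = 1/210, 1/6 · 4/35 = 2/105, 1/6 · 2/7 = 1/21, 1/6 · 4/7 = 2/21; with total 1/6.
Therefore the posterior P(r = 6 | data) = (2/21) / (1/6) = 4/7.

0.571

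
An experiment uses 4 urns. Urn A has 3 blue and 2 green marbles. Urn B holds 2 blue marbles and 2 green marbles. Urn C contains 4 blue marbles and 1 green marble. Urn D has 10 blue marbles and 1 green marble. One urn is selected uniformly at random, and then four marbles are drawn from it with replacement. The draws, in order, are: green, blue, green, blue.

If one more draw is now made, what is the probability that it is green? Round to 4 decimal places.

0.3936

The likelihood of the observed sequence under each hypothesis: P(data | urn A) = (2/5)(3/5)(2/5)(3/5) = 0.0576; P(data | urn B) = (2/4)(2/4)(2/4)(2/4) = 0.0625; P(data | urn C) = (1/5)(4/5)(1/5)(4/5) = 0.0256; P(data | urn D) = (1/11)(10/11)(1/11)(10/11) = 0.0068301.
The prior-weighted likelihoods are 1/4 · 0.0576 = 0.0144, 1/4 · 0.0625 = 0.015625, 1/4 · 0.0256 = 0.0064, 1/4 · 0.0068301 = 0.0017075; these sum to 0.038133.
Normalising, the posterior is P(urn A | data) = 0.37763, P(urn B | data) = 0.40976, P(urn C | data) = 0.16784, P(urn D | data) = 0.044779.
Averaging over the posterior, P(green next | data) = (2/5)(0.37763) + (1/2)(0.40976) + (1/5)(0.16784) + (1/11)(0.044779) = 0.39357.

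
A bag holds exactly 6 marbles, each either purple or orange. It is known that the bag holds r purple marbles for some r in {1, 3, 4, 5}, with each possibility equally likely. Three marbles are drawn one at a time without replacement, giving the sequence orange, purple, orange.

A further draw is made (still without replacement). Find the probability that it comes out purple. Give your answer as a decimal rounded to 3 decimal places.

Compute the likelihood of the observed sequence for each case: P(data | r = 1) = (5/6)(1/5)(4/4) = 1/6; P(data | r = 3) = (3/6)(3/5)(2/4) = 3/20; P(data | r = 4) = (2/6)(4/5)(1/4) = 1/15; P(data | r = 5) = (1/6)(5/5)(0/4) = 0.
Multiplying each by its prior: 1/4 · 1/6 = 1/24, 1/4 · 3/20 = 3/80, 1/4 · 1/15 = 1/60, 1/4 · 0 = 0; these sum to 23/240.
Normalising, the posterior is P(r = 1 | data) = 10/23, P(r = 3 | data) = 9/23, P(r = 4 | data) = 4/23, P(r = 5 | data) = 0.
So P(purple next | data) = Σ P(purple next | H) P(H | data) = (0)(10/23) + (2/3)(9/23) + (1)(4/23) = 10/23.

0.435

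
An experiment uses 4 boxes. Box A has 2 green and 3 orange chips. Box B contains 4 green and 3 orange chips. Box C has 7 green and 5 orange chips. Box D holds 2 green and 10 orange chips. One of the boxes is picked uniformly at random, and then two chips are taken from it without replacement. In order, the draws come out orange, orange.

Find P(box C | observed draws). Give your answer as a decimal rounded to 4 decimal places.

The likelihood of the observed sequence under each hypothesis: P(data | box A) = (3/5)(2/4) = 3/10; P(data | box B) = (3/7)(2/6) = 1/7; P(data | box C) = (5/12)(4/11) = 5/33; P(data | box D) = (10/12)(9/11) = 15/22.
Weighting by the prior gives 1/4 · 3/10 = 3/40, 1/4 · 1/7 = 1/28, 1/4 · 5/33 = 5/132, 1/4 · 15/22 = 15/88; these sum to 67/210.
Hence P(box C | data) = (5/132) / (67/210) = 175/1474.

0.1187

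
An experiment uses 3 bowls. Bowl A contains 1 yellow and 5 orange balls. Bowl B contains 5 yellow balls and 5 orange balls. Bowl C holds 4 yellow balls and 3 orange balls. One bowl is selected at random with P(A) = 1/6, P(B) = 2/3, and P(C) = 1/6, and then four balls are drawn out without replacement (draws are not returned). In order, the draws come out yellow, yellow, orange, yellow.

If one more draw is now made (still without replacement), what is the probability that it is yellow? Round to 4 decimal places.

0.3333

Compute the likelihood of the observed sequence for each case: P(data | bowl A) = (1/6)(0/5) = 0; P(data | bowl B) = (5/10)(4/9)(5/8)(3/7) = 5/84; P(data | bowl C) = (4/7)(3/6)(3/5)(2/4) = 3/35.
Multiplying each by its prior: 1/6 · 0 = 0, 2/3 · 5/84 = 5/126, 1/6 · 3/35 = 1/70; these sum to 17/315.
The posterior is then P(bowl A | data) = 0, P(bowl B | data) = 25/34, P(bowl C | data) = 9/34.
Averaging over the posterior, P(yellow next | data) = (1/3)(25/34) + (1/3)(9/34) = 1/3.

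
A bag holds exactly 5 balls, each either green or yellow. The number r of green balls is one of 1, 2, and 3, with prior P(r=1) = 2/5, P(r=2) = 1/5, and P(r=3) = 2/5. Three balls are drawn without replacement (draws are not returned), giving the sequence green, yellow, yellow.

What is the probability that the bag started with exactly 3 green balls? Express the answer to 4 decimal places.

Under each hypothesis, the probability of the observed sequence is: P(data | r = 1) = (1/5)(4/4)(3/3) = 1/5; P(data | r = 2) = (2/5)(3/4)(2/3) = 1/5; P(data | r = 3) = (3/5)(2/4)(1/3) = 1/10.
The prior-weighted likelihoods are 2/5 · 1/5 = 2/25, 1/5 · 1/5 = 1/25, 2/5 · 1/10 = 1/25; summing to 4/25.
By Bayes' rule, P(r = 3 | data) = (1/25) / (4/25) = 1/4.

0.2500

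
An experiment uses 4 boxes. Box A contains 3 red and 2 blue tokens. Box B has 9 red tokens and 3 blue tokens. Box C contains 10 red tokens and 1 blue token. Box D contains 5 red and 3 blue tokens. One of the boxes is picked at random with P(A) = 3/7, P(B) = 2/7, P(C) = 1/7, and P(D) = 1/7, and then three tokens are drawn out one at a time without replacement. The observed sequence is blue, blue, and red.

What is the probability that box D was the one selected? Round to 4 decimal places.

The likelihood of the observed sequence under each hypothesis: P(data | box A) = (2/5)(1/4)(3/3) = 0.1; P(data | box B) = (3/12)(2/11)(9/10) = 0.040909; P(data | box C) = (1/11)(0/10) = 0; P(data | box D) = (3/8)(2/7)(5/6) = 0.089286.
The prior-weighted likelihoods are 3/7 · 0.1 = 0.042857, 2/7 · 0.040909 = 0.011688, 1/7 · 0 = 0, 1/7 · 0.089286 = 0.012755; with total 0.067301.
So P(box D | data) = (0.012755) / (0.067301) = 0.18952.

0.1895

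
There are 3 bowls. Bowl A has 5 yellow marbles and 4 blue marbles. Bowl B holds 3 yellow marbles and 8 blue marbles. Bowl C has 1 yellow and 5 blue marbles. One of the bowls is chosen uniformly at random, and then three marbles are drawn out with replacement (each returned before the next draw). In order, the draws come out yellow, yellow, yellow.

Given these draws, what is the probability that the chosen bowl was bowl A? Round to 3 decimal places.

The likelihood of the observed sequence under each hypothesis: P(data | bowl A) = (5/9)(5/9)(5/9) = 0.17147; P(data | bowl B) = (3/11)(3/11)(3/11) = 0.020285; P(data | bowl C) = (1/6)(1/6)(1/6) = 0.0046296.
Weighting by the prior gives 1/3 · 0.17147 = 0.057156, 1/3 · 0.020285 = 0.0067618, 1/3 · 0.0046296 = 0.0015432; with total 0.065461.
Hence P(bowl A | data) = (0.057156) / (0.065461) = 0.87313.

0.873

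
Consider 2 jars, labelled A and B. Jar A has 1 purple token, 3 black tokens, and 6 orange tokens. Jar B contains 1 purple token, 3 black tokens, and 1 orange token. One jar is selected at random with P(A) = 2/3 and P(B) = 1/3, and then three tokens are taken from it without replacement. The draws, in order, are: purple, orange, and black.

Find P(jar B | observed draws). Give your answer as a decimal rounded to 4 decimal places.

0.5000

Compute the likelihood of the observed sequence for each case: P(data | jar A) = (1/10)(6/9)(3/8) = 1/40; P(data | jar B) = (1/5)(1/4)(3/3) = 1/20.
Weighting by the prior gives 2/3 · 1/40 = 1/60, 1/3 · 1/20 = 1/60; summing to 1/30.
So P(jar B | data) = (1/60) / (1/30) = 1/2.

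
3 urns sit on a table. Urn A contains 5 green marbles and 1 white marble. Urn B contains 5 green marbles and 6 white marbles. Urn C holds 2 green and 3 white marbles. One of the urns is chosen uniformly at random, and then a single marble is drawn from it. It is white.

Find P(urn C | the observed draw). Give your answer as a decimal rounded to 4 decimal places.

0.4573

For each hypothesis, P(data | H) works out to: P(data | urn A) = (1/6) = 1/6; P(data | urn B) = (6/11) = 6/11; P(data | urn C) = (3/5) = 3/5.
Multiplying each by its prior: 1/3 · 1/6 = 1/18, 1/3 · 6/11 = 2/11, 1/3 · 3/5 = 1/5; these sum to 433/990.
By Bayes' rule, P(urn C | data) = (1/5) / (433/990) = 198/433.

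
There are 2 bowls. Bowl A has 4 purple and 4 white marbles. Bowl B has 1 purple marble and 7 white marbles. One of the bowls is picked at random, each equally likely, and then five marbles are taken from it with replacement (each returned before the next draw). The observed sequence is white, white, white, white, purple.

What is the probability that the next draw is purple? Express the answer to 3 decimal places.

Compute the likelihood of the observed sequence for each case: P(data | bowl A) = (4/8)(4/8)(4/8)(4/8)(4/8) = 0.03125; P(data | bowl B) = (7/8)(7/8)(7/8)(7/8)(1/8) = 0.073273.
The prior-weighted likelihoods are 1/2 · 0.03125 = 0.015625, 1/2 · 0.073273 = 0.036636; with total 0.052261.
Normalising, the posterior is P(bowl A | data) = 0.29898, P(bowl B | data) = 0.70102.
Averaging over the posterior, P(purple next | data) = (1/2)(0.29898) + (1/8)(0.70102) = 0.23712.

0.237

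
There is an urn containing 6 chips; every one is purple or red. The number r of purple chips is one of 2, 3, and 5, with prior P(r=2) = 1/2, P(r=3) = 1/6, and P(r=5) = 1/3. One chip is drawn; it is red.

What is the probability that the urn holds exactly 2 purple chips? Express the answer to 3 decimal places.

0.706

For each hypothesis, P(data | H) works out to: P(data | r = 2) = (4/6) = 2/3; P(data | r = 3) = (3/6) = 1/2; P(data | r = 5) = (1/6) = 1/6.
The prior-weighted likelihoods are 1/2 · 2/3 = 1/3, 1/6 · 1/2 = 1/12, 1/3 · 1/6 = 1/18; with total 17/36.
By Bayes' rule, P(r = 2 | data) = (1/3) / (17/36) = 12/17.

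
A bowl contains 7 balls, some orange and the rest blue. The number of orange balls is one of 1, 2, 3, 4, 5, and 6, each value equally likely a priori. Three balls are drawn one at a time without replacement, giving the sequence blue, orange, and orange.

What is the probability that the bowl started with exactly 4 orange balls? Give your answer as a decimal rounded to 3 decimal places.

0.257

For each hypothesis, P(data | H) works out to: P(data | r = 1) = (6/7)(1/6)(0/5) = 0; P(data | r = 2) = (5/7)(2/6)(1/5) = 1/21; P(data | r = 3) = (4/7)(3/6)(2/5) = 4/35; P(data | r = 4) = (3/7)(4/6)(3/5) = 6/35; P(data | r = 5) = (2/7)(5/6)(4/5) = 4/21; P(data | r = 6) = (1/7)(6/6)(5/5) = 1/7.
The prior-weighted likelihoods are 1/6 · 0 = 0, 1/6 · 1/21 = 1/126, 1/6 · 4/35 = 2/105, 1/6 · 6/35 = 1/35, 1/6 · 4/21 = 2/63, 1/6 · 1/7 = 1/42; these sum to 1/9.
So P(r = 4 | data) = (1/35) / (1/9) = 9/35.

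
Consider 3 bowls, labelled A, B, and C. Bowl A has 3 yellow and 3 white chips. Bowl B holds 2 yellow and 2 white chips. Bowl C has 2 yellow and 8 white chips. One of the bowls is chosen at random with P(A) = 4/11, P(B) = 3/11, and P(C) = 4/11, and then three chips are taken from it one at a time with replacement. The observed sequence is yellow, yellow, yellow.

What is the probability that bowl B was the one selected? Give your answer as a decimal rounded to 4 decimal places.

Compute the likelihood of the observed sequence for each case: P(data | bowl A) = (3/6)(3/6)(3/6) = 0.125; P(data | bowl B) = (2/4)(2/4)(2/4) = 0.125; P(data | bowl C) = (2/10)(2/10)(2/10) = 0.008.
Weighting by the prior gives 4/11 · 0.125 = 0.045455, 3/11 · 0.125 = 0.034091, 4/11 · 0.008 = 0.0029091; summing to 0.082455.
Therefore the posterior P(bowl B | data) = (0.034091) / (0.082455) = 0.41345.

0.4135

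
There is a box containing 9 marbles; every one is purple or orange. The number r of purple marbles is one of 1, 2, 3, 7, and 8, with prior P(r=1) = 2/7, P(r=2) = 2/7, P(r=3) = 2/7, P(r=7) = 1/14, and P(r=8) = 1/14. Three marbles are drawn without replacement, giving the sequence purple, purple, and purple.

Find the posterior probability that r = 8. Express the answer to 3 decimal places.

0.589

The likelihood of the observed sequence under each hypothesis: P(data | r = 1) = (1/9)(0/8) = 0; P(data | r = 2) = (2/9)(1/8)(0/7) = 0; P(data | r = 3) = (3/9)(2/8)(1/7) = 0.011905; P(data | r = 7) = (7/9)(6/8)(5/7) = 0.41667; P(data | r = 8) = (8/9)(7/8)(6/7) = 0.66667.
Multiplying each by its prior: 2/7 · 0 = 0, 2/7 · 0 = 0, 2/7 · 0.011905 = 0.0034014, 1/14 · 0.41667 = 0.029762, 1/14 · 0.66667 = 0.047619; with total 0.080782.
By Bayes' rule, P(r = 8 | data) = (0.047619) / (0.080782) = 0.58947.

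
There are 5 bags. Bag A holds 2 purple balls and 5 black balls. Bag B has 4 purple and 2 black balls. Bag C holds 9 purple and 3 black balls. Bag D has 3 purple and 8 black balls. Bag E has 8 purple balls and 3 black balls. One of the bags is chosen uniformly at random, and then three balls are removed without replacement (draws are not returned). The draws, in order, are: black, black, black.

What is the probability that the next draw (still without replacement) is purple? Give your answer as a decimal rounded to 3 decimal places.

0.442

The likelihood of the observed sequence under each hypothesis: P(data | bag A) = (5/7)(4/6)(3/5) = 0.28571; P(data | bag B) = (2/6)(1/5)(0/4) = 0; P(data | bag C) = (3/12)(2/11)(1/10) = 0.0045455; P(data | bag D) = (8/11)(7/10)(6/9) = 0.33939; P(data | bag E) = (3/11)(2/10)(1/9) = 0.0060606.
The prior-weighted likelihoods are 1/5 · 0.28571 = 0.057143, 1/5 · 0 = 0, 1/5 · 0.0045455 = 0.00090909, 1/5 · 0.33939 = 0.067879, 1/5 · 0.0060606 = 0.0012121; summing to 0.12714.
The posterior is then P(bag A | data) = 0.44944, P(bag B | data) = 0, P(bag C | data) = 0.0071502, P(bag D | data) = 0.53388, P(bag E | data) = 0.0095335.
The predictive probability is P(purple next | data) = (1/2)(0.44944) + (1)(0.0071502) + (3/8)(0.53388) + (1)(0.0095335) = 0.44161.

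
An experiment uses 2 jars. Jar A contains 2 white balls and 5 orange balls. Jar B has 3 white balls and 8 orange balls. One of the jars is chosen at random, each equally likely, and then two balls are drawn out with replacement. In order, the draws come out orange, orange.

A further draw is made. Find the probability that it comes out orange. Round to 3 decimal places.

For each hypothesis, P(data | H) works out to: P(data | jar A) = (5/7)(5/7) = 0.5102; P(data | jar B) = (8/11)(8/11) = 0.52893.
Multiplying each by its prior: 1/2 · 0.5102 = 0.2551, 1/2 · 0.52893 = 0.26446; with total 0.51956.
Dividing through by the total gives posterior P(jar A | data) = 0.49099, P(jar B | data) = 0.50901.
So P(orange next | data) = Σ P(orange next | H) P(H | data) = (5/7)(0.49099) + (8/11)(0.50901) = 0.7209.

0.721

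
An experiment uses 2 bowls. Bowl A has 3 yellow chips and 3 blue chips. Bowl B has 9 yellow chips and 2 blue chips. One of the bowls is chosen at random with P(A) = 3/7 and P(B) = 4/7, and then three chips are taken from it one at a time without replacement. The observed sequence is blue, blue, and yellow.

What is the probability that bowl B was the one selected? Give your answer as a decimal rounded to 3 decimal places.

For each hypothesis, P(data | H) works out to: P(data | bowl A) = (3/6)(2/5)(3/4) = 3/20; P(data | bowl B) = (2/11)(1/10)(9/9) = 1/55.
Weighting by the prior gives 3/7 · 3/20 = 9/140, 4/7 · 1/55 = 4/385; with total 23/308.
So P(bowl B | data) = (4/385) / (23/308) = 16/115.

0.139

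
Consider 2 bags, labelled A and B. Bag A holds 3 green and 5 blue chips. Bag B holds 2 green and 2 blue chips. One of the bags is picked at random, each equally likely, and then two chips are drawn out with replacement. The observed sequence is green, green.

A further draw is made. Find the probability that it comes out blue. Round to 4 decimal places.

0.5450

Compute the likelihood of the observed sequence for each case: P(data | bag A) = (3/8)(3/8) = 9/64; P(data | bag B) = (2/4)(2/4) = 1/4.
Multiplying each by its prior: 1/2 · 9/64 = 9/128, 1/2 · 1/4 = 1/8; these sum to 25/128.
The posterior is then P(bag A | data) = 9/25, P(bag B | data) = 16/25.
So P(blue next | data) = Σ P(blue next | H) P(H | data) = (5/8)(9/25) + (1/2)(16/25) = 109/200.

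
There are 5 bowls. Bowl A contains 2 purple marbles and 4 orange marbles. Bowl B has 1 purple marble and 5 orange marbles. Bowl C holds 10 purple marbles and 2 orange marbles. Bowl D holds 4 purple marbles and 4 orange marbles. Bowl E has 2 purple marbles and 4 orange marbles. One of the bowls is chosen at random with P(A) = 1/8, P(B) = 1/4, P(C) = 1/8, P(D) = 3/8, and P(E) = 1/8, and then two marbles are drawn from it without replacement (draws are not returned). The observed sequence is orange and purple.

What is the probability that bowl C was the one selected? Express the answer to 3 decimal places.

Under each hypothesis, the probability of the observed sequence is: P(data | bowl A) = (4/6)(2/5) = 0.26667; P(data | bowl B) = (5/6)(1/5) = 0.16667; P(data | bowl C) = (2/12)(10/11) = 0.15152; P(data | bowl D) = (4/8)(4/7) = 0.28571; P(data | bowl E) = (4/6)(2/5) = 0.26667.
The prior-weighted likelihoods are 1/8 · 0.26667 = 0.033333, 1/4 · 0.16667 = 0.041667, 1/8 · 0.15152 = 0.018939, 3/8 · 0.28571 = 0.10714, 1/8 · 0.26667 = 0.033333; summing to 0.23442.
Therefore the posterior P(bowl C | data) = (0.018939) / (0.23442) = 0.080794.

0.081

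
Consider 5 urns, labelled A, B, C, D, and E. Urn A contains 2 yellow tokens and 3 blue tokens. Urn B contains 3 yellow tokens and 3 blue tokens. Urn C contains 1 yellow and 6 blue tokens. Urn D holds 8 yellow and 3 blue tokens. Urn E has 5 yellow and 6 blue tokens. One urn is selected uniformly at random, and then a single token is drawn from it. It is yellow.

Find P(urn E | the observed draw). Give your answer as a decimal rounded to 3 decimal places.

The likelihood of this draw under each hypothesis: P(data | urn A) = (2/5) = 0.4; P(data | urn B) = (3/6) = 0.5; P(data | urn C) = (1/7) = 0.14286; P(data | urn D) = (8/11) = 0.72727; P(data | urn E) = (5/11) = 0.45455.
The prior-weighted likelihoods are 1/5 · 0.4 = 0.08, 1/5 · 0.5 = 0.1, 1/5 · 0.14286 = 0.028571, 1/5 · 0.72727 = 0.14545, 1/5 · 0.45455 = 0.090909; with total 0.44494.
By Bayes' rule, P(urn E | data) = (0.090909) / (0.44494) = 0.20432.

0.204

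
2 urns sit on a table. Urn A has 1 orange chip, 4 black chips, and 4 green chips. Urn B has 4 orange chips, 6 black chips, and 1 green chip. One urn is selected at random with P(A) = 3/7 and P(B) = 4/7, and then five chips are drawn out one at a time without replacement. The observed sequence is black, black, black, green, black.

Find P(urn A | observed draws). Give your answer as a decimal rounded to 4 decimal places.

0.4231

The likelihood of the observed sequence under each hypothesis: P(data | urn A) = (4/9)(3/8)(2/7)(4/6)(1/5) = 0.0063492; P(data | urn B) = (6/11)(5/10)(4/9)(1/8)(3/7) = 0.0064935.
Weighting by the prior gives 3/7 · 0.0063492 = 0.0027211, 4/7 · 0.0064935 = 0.0037106; summing to 0.0064317.
So P(urn A | data) = (0.0027211) / (0.0064317) = 0.42308.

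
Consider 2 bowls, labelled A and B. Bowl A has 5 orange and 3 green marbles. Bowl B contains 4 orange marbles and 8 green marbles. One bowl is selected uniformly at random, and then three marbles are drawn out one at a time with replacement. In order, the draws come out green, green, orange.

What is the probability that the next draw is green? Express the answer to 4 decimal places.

For each hypothesis, P(data | H) works out to: P(data | bowl A) = (3/8)(3/8)(5/8) = 0.087891; P(data | bowl B) = (8/12)(8/12)(4/12) = 0.14815.
Weighting by the prior gives 1/2 · 0.087891 = 0.043945, 1/2 · 0.14815 = 0.074074; these sum to 0.11802.
Dividing through by the total gives posterior P(bowl A | data) = 0.37236, P(bowl B | data) = 0.62764.
The predictive probability is P(green next | data) = (3/8)(0.37236) + (2/3)(0.62764) = 0.55806.

0.5581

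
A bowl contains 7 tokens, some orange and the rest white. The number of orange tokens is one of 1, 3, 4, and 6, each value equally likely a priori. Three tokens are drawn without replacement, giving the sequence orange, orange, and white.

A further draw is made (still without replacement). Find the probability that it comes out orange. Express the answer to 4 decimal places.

0.6000

Compute the likelihood of the observed sequence for each case: P(data | r = 1) = (1/7)(0/6) = 0; P(data | r = 3) = (3/7)(2/6)(4/5) = 4/35; P(data | r = 4) = (4/7)(3/6)(3/5) = 6/35; P(data | r = 6) = (6/7)(5/6)(1/5) = 1/7.
The prior-weighted likelihoods are 1/4 · 0 = 0, 1/4 · 4/35 = 1/35, 1/4 · 6/35 = 3/70, 1/4 · 1/7 = 1/28; with total 3/28.
The posterior is then P(r = 1 | data) = 0, P(r = 3 | data) = 4/15, P(r = 4 | data) = 2/5, P(r = 6 | data) = 1/3.
Averaging over the posterior, P(orange next | data) = (1/4)(4/15) + (1/2)(2/5) + (1)(1/3) = 3/5.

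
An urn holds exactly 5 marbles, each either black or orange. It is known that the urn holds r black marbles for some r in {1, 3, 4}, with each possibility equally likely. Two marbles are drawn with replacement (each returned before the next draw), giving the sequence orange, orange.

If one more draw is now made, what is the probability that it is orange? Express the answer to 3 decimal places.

0.695

The likelihood of the observed sequence under each hypothesis: P(data | r = 1) = (4/5)(4/5) = 16/25; P(data | r = 3) = (2/5)(2/5) = 4/25; P(data | r = 4) = (1/5)(1/5) = 1/25.
Weighting by the prior gives 1/3 · 16/25 = 16/75, 1/3 · 4/25 = 4/75, 1/3 · 1/25 = 1/75; these sum to 7/25.
Normalising, the posterior is P(r = 1 | data) = 16/21, P(r = 3 | data) = 4/21, P(r = 4 | data) = 1/21.
Averaging over the posterior, P(orange next | data) = (4/5)(16/21) + (2/5)(4/21) + (1/5)(1/21) = 73/105.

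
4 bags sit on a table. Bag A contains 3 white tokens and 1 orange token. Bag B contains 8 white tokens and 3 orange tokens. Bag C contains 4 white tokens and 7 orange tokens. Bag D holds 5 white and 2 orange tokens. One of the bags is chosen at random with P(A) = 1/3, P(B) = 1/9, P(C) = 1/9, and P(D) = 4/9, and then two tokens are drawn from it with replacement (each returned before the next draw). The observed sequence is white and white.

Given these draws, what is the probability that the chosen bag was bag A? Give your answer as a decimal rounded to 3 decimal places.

Under each hypothesis, the probability of the observed sequence is: P(data | bag A) = (3/4)(3/4) = 0.5625; P(data | bag B) = (8/11)(8/11) = 0.52893; P(data | bag C) = (4/11)(4/11) = 0.13223; P(data | bag D) = (5/7)(5/7) = 0.5102.
Multiplying each by its prior: 1/3 · 0.5625 = 0.1875, 1/9 · 0.52893 = 0.05877, 1/9 · 0.13223 = 0.014692, 4/9 · 0.5102 = 0.22676; summing to 0.48772.
So P(bag A | data) = (0.1875) / (0.48772) = 0.38444.

0.384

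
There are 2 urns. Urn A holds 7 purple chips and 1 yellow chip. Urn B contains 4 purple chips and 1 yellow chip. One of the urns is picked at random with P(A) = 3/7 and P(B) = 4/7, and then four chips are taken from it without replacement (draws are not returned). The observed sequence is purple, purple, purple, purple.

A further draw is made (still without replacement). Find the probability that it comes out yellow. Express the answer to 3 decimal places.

0.511

Compute the likelihood of the observed sequence for each case: P(data | urn A) = (7/8)(6/7)(5/6)(4/5) = 1/2; P(data | urn B) = (4/5)(3/4)(2/3)(1/2) = 1/5.
Multiplying each by its prior: 3/7 · 1/2 = 3/14, 4/7 · 1/5 = 4/35; these sum to 23/70.
Dividing through by the total gives posterior P(urn A | data) = 15/23, P(urn B | data) = 8/23.
Averaging over the posterior, P(yellow next | data) = (1/4)(15/23) + (1)(8/23) = 47/92.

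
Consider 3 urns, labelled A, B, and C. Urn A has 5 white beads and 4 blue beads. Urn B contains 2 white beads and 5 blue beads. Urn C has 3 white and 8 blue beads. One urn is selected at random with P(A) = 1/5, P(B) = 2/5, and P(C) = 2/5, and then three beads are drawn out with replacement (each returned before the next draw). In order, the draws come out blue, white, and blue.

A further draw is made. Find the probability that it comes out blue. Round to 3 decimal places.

For each hypothesis, P(data | H) works out to: P(data | urn A) = (4/9)(5/9)(4/9) = 0.10974; P(data | urn B) = (5/7)(2/7)(5/7) = 0.14577; P(data | urn C) = (8/11)(3/11)(8/11) = 0.14425.
Weighting by the prior gives 1/5 · 0.10974 = 0.021948, 2/5 · 0.14577 = 0.058309, 2/5 · 0.14425 = 0.057701; with total 0.13796.
Dividing through by the total gives posterior P(urn A | data) = 0.15909, P(urn B | data) = 0.42266, P(urn C | data) = 0.41825.
The predictive probability is P(blue next | data) = (4/9)(0.15909) + (5/7)(0.42266) + (8/11)(0.41825) = 0.67679.

0.677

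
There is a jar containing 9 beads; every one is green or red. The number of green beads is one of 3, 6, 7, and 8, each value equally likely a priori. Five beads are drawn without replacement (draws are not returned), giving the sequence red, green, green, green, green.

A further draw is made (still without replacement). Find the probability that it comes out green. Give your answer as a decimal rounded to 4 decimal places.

The likelihood of the observed sequence under each hypothesis: P(data | r = 3) = (6/9)(3/8)(2/7)(1/6)(0/5) = 0; P(data | r = 6) = (3/9)(6/8)(5/7)(4/6)(3/5) = 1/14; P(data | r = 7) = (2/9)(7/8)(6/7)(5/6)(4/5) = 1/9; P(data | r = 8) = (1/9)(8/8)(7/7)(6/6)(5/5) = 1/9.
Multiplying each by its prior: 1/4 · 0 = 0, 1/4 · 1/14 = 1/56, 1/4 · 1/9 = 1/36, 1/4 · 1/9 = 1/36; summing to 37/504.
Dividing through by the total gives posterior P(r = 3 | data) = 0, P(r = 6 | data) = 9/37, P(r = 7 | data) = 14/37, P(r = 8 | data) = 14/37.
So P(green next | data) = Σ P(green next | H) P(H | data) = (1/2)(9/37) + (3/4)(14/37) + (1)(14/37) = 29/37.

0.7838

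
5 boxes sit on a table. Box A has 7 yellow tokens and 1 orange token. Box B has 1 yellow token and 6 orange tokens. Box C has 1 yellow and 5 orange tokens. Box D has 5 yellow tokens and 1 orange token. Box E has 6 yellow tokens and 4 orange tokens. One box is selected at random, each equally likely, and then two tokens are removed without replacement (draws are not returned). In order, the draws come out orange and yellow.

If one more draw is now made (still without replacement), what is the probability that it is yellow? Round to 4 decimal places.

Compute the likelihood of the observed sequence for each case: P(data | box A) = (1/8)(7/7) = 0.125; P(data | box B) = (6/7)(1/6) = 0.14286; P(data | box C) = (5/6)(1/5) = 0.16667; P(data | box D) = (1/6)(5/5) = 0.16667; P(data | box E) = (4/10)(6/9) = 0.26667.
The prior-weighted likelihoods are 1/5 · 0.125 = 0.025, 1/5 · 0.14286 = 0.028571, 1/5 · 0.16667 = 0.033333, 1/5 · 0.16667 = 0.033333, 1/5 · 0.26667 = 0.053333; summing to 0.17357.
Dividing through by the total gives posterior P(box A | data) = 0.14403, P(box B | data) = 0.16461, P(box C | data) = 0.19204, P(box D | data) = 0.19204, P(box E | data) = 0.30727.
So P(yellow next | data) = Σ P(yellow next | H) P(H | data) = (1)(0.14403) + (0)(0.16461) + (0)(0.19204) + (1)(0.19204) + (5/8)(0.30727) = 0.52812.

0.5281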